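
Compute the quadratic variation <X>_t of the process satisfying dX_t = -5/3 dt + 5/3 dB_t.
<X>_t = 25*t/9

For an Itô process dX_t = a(t) dt + b(t) dB_t, the quadratic variation is <X>_t = int_0^t b(s)^2 ds (the drift term does not contribute). Here b(s) = 5/3, so
  b(s)^2 = 25/9.
Integrating from 0 to t:
  <X>_t = int_0^t (25/9) ds = 25*t/9.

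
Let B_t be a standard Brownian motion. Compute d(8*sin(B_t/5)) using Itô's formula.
d(8*sin(B_t/5)) = (-4*sin(B_t/5)/25) dt + (8*cos(B_t/5)/5) dB_t

Itô's formula for f(B_t) gives d f(B_t) = f'(B_t) dB_t + (1/2) f''(B_t) dt. Compute derivatives of f(x) = 8*sin(x/5):
  f'(x)  = 8*cos(x/5)/5
  f''(x) = -8*sin(x/5)/25
Substitute x = B_t and multiply the f'' term by 1/2:
  drift     = (1/2) * (-8*sin(x/5)/25) evaluated at B_t = -4*sin(B_t/5)/25
  diffusion = (8*cos(x/5)/5) evaluated at B_t = 8*cos(B_t/5)/5
Therefore d(8*sin(B_t/5)) = (-4*sin(B_t/5)/25) dt + (8*cos(B_t/5)/5) dB_t.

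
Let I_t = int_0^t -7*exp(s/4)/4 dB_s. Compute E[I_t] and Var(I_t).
E[I_t] = 0; Var(I_t) = 49*exp(t/2)/8 - 49/8

The Itô integral of a deterministic integrand f(s) has mean 0 because each increment f(s) * (B_{s+ds} - B_s) has mean 0. By the Itô isometry:
  Var( int_0^t f(s) dB_s ) = E[ (int_0^t f(s) dB_s)^2 ] = int_0^t f(s)^2 ds.
Here f(s) = -7*exp(s/4)/4, so f(s)^2 = 49*exp(s/2)/16. Integrate:
  int_0^t (49*exp(s/2)/16) ds = 49*exp(t/2)/8 - 49/8.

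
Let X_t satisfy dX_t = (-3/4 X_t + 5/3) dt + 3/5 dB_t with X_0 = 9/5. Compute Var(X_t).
Var(X_t) = 6/25 - 6*exp(-3*t/2)/25

The variance V(t) = Var(X_t) satisfies V'(t) = 2 a V(t) + c^2 with V(0) = 0 (drift coefficient is linear in X, diffusion is constant). With a = -3/4, c = 3/5, the solution is
  V(t) = (c^2 / (2 a)) * (exp(2 a t) - 1)
       = ((3/5)^2 / (2*(-3/4))) * (exp((-3/2) t) - 1)
       = 6/25 - 6*exp(-3*t/2)/25.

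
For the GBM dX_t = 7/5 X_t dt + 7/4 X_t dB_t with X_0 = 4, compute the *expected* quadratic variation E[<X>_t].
E[<X>_t] = 560*exp(469*t/80)/67 - 560/67

<X>_t = int_0^t ((7/4) * X_s)^2 ds. Taking expectation inside the integral: E[<X>_t] = (7/4)^2 * int_0^t E[X_s^2] ds. For GBM, E[X_s^2] = x_0^2 * exp((2 mu + sigma^2) s). Integrating:
  E[<X>_t] = (7/4)^2 * 4^2 * (exp((2*(7/5) + (7/4)^2) t) - 1) / (2*(7/5) + (7/4)^2)
           = (7/4)^2 * 4^2 * (exp((469/80) t) - 1) / (469/80) = 560*exp(469*t/80)/67 - 560/67.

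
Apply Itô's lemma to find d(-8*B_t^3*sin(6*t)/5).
d(-8*B_t^3*sin(6*t)/5) = (-24*B_t*(2*B_t^2*cos(6*t) + sin(6*t))/5) dt + (-24*B_t^2*sin(6*t)/5) dB_t

Itô's formula for f(t, x): d f(t, B_t) = (f_t + (1/2) f_xx) dt + f_x dB_t. Compute partials of f(t, x) = -8*x^3*sin(6*t)/5:
  f_t(t,x)  = -48*x^3*cos(6*t)/5
  f_x(t,x)  = -24*x^2*sin(6*t)/5
  f_xx(t,x) = -48*x*sin(6*t)/5
Assemble drift = f_t + (1/2) f_xx = -24*x*(2*x^2*cos(6*t) + sin(6*t))/5 and diffusion = f_x = -24*x^2*sin(6*t)/5. Substituting x = B_t:
  d(-8*B_t^3*sin(6*t)/5) = (-24*B_t*(2*B_t^2*cos(6*t) + sin(6*t))/5) dt + (-24*B_t^2*sin(6*t)/5) dB_t.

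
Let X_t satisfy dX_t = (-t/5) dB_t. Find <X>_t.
<X>_t = t^3/75

For an Itô process dX_t = a(t) dt + b(t) dB_t, the quadratic variation is <X>_t = int_0^t b(s)^2 ds (the drift term does not contribute). Here b(s) = -s/5, so
  b(s)^2 = s^2/25.
Integrating from 0 to t:
  <X>_t = int_0^t (s^2/25) ds = t^3/75.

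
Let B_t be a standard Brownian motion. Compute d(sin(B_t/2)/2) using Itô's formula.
d(sin(B_t/2)/2) = (-sin(B_t/2)/16) dt + (cos(B_t/2)/4) dB_t

Itô's formula for f(B_t) gives d f(B_t) = f'(B_t) dB_t + (1/2) f''(B_t) dt. Compute derivatives of f(x) = sin(x/2)/2:
  f'(x)  = cos(x/2)/4
  f''(x) = -sin(x/2)/8
Substitute x = B_t and multiply the f'' term by 1/2:
  drift     = (1/2) * (-sin(x/2)/8) evaluated at B_t = -sin(B_t/2)/16
  diffusion = (cos(x/2)/4) evaluated at B_t = cos(B_t/2)/4
Therefore d(sin(B_t/2)/2) = (-sin(B_t/2)/16) dt + (cos(B_t/2)/4) dB_t.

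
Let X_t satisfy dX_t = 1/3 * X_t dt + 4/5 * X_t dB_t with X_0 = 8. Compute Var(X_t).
Var(X_t) = 64*(exp(16*t/25) - 1)*exp(2*t/3)

For GBM dX = mu X dt + sigma X dB with X_0 = x_0, apply Itô to Y = log X: dY = (mu - sigma^2/2) dt + sigma dB, so Y_t = log(x_0) + (mu - sigma^2/2) t + sigma B_t and hence X_t = x_0 * exp((mu - sigma^2/2) t + sigma B_t).
With mu = 1/3, sigma = 4/5, x_0 = 8, this gives:
  X_t = 8 * exp((1/75) * t + (4/5) * B_t).
Since sigma*B_t ~ Normal(0, sigma^2 t), E[exp(sigma*B_t)] = exp(sigma^2 t / 2); so E[X_t] = x_0 * exp((mu - sigma^2/2) t) * exp(sigma^2 t / 2) = x_0 * exp(mu t) = 8*exp(t/3).
Var(X_t) = E[X_t^2] - (E[X_t])^2 = x_0^2 * exp(2 mu t) * (exp(sigma^2 t) - 1) = 64*(exp(16*t/25) - 1)*exp(2*t/3).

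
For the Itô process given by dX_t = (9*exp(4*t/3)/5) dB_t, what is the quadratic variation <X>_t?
<X>_t = 243*exp(8*t/3)/200 - 243/200

For an Itô process dX_t = a(t) dt + b(t) dB_t, the quadratic variation is <X>_t = int_0^t b(s)^2 ds (the drift term does not contribute). Here b(s) = 9*exp(4*s/3)/5, so
  b(s)^2 = 81*exp(8*s/3)/25.
Integrating from 0 to t:
  <X>_t = int_0^t (81*exp(8*s/3)/25) ds = 243*exp(8*t/3)/200 - 243/200.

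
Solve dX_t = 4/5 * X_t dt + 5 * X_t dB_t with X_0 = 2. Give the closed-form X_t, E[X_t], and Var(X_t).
X_t = 2 * exp((-117/10) t + (5) B_t); E[X_t] = 2*exp(4*t/5); Var(X_t) = 4*(exp(25*t) - 1)*exp(8*t/5)

For GBM dX = mu X dt + sigma X dB with X_0 = x_0, apply Itô to Y = log X: dY = (mu - sigma^2/2) dt + sigma dB, so Y_t = log(x_0) + (mu - sigma^2/2) t + sigma B_t and hence X_t = x_0 * exp((mu - sigma^2/2) t + sigma B_t).
With mu = 4/5, sigma = 5, x_0 = 2, this gives:
  X_t = 2 * exp((-117/10) * t + (5) * B_t).
Since sigma*B_t ~ Normal(0, sigma^2 t), E[exp(sigma*B_t)] = exp(sigma^2 t / 2); so E[X_t] = x_0 * exp((mu - sigma^2/2) t) * exp(sigma^2 t / 2) = x_0 * exp(mu t) = 2*exp(4*t/5).
Var(X_t) = E[X_t^2] - (E[X_t])^2 = x_0^2 * exp(2 mu t) * (exp(sigma^2 t) - 1) = 4*(exp(25*t) - 1)*exp(8*t/5).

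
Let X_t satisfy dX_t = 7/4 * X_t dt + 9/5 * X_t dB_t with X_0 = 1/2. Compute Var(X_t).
Var(X_t) = (exp(81*t/25) - 1)*exp(7*t/2)/4

For GBM dX = mu X dt + sigma X dB with X_0 = x_0, apply Itô to Y = log X: dY = (mu - sigma^2/2) dt + sigma dB, so Y_t = log(x_0) + (mu - sigma^2/2) t + sigma B_t and hence X_t = x_0 * exp((mu - sigma^2/2) t + sigma B_t).
With mu = 7/4, sigma = 9/5, x_0 = 1/2, this gives:
  X_t = 1/2 * exp((13/100) * t + (9/5) * B_t).
Since sigma*B_t ~ Normal(0, sigma^2 t), E[exp(sigma*B_t)] = exp(sigma^2 t / 2); so E[X_t] = x_0 * exp((mu - sigma^2/2) t) * exp(sigma^2 t / 2) = x_0 * exp(mu t) = exp(7*t/4)/2.
Var(X_t) = E[X_t^2] - (E[X_t])^2 = x_0^2 * exp(2 mu t) * (exp(sigma^2 t) - 1) = (exp(81*t/25) - 1)*exp(7*t/2)/4.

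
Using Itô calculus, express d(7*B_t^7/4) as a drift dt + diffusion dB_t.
d(7*B_t^7/4) = (147*B_t^5/4) dt + (49*B_t^6/4) dB_t

Itô's formula for f(B_t) gives d f(B_t) = f'(B_t) dB_t + (1/2) f''(B_t) dt. Compute derivatives of f(x) = 7*x^7/4:
  f'(x)  = 49*x^6/4
  f''(x) = 147*x^5/2
Substitute x = B_t and multiply the f'' term by 1/2:
  drift     = (1/2) * (147*x^5/2) evaluated at B_t = 147*B_t^5/4
  diffusion = (49*x^6/4) evaluated at B_t = 49*B_t^6/4
Therefore d(7*B_t^7/4) = (147*B_t^5/4) dt + (49*B_t^6/4) dB_t.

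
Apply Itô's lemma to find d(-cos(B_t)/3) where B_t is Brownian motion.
d(-cos(B_t)/3) = (cos(B_t)/6) dt + (sin(B_t)/3) dB_t

Itô's formula for f(B_t) gives d f(B_t) = f'(B_t) dB_t + (1/2) f''(B_t) dt. Compute derivatives of f(x) = -cos(x)/3:
  f'(x)  = sin(x)/3
  f''(x) = cos(x)/3
Substitute x = B_t and multiply the f'' term by 1/2:
  drift     = (1/2) * (cos(x)/3) evaluated at B_t = cos(B_t)/6
  diffusion = (sin(x)/3) evaluated at B_t = sin(B_t)/3
Therefore d(-cos(B_t)/3) = (cos(B_t)/6) dt + (sin(B_t)/3) dB_t.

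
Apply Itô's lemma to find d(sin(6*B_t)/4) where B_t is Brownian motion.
d(sin(6*B_t)/4) = (-9*sin(6*B_t)/2) dt + (3*cos(6*B_t)/2) dB_t

Itô's formula for f(B_t) gives d f(B_t) = f'(B_t) dB_t + (1/2) f''(B_t) dt. Compute derivatives of f(x) = sin(6*x)/4:
  f'(x)  = 3*cos(6*x)/2
  f''(x) = -9*sin(6*x)
Substitute x = B_t and multiply the f'' term by 1/2:
  drift     = (1/2) * (-9*sin(6*x)) evaluated at B_t = -9*sin(6*B_t)/2
  diffusion = (3*cos(6*x)/2) evaluated at B_t = 3*cos(6*B_t)/2
Therefore d(sin(6*B_t)/4) = (-9*sin(6*B_t)/2) dt + (3*cos(6*B_t)/2) dB_t.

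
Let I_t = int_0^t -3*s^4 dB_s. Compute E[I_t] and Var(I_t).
E[I_t] = 0; Var(I_t) = t^9

The Itô integral of a deterministic integrand f(s) has mean 0 because each increment f(s) * (B_{s+ds} - B_s) has mean 0. By the Itô isometry:
  Var( int_0^t f(s) dB_s ) = E[ (int_0^t f(s) dB_s)^2 ] = int_0^t f(s)^2 ds.
Here f(s) = -3*s^4, so f(s)^2 = 9*s^8. Integrate:
  int_0^t (9*s^8) ds = t^9.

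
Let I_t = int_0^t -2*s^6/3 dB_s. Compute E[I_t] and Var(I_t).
E[I_t] = 0; Var(I_t) = 4*t^13/117

The Itô integral of a deterministic integrand f(s) has mean 0 because each increment f(s) * (B_{s+ds} - B_s) has mean 0. By the Itô isometry:
  Var( int_0^t f(s) dB_s ) = E[ (int_0^t f(s) dB_s)^2 ] = int_0^t f(s)^2 ds.
Here f(s) = -2*s^6/3, so f(s)^2 = 4*s^12/9. Integrate:
  int_0^t (4*s^12/9) ds = 4*t^13/117.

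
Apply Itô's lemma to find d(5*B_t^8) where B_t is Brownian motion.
d(5*B_t^8) = (140*B_t^6) dt + (40*B_t^7) dB_t

Itô's formula for f(B_t) gives d f(B_t) = f'(B_t) dB_t + (1/2) f''(B_t) dt. Compute derivatives of f(x) = 5*x^8:
  f'(x)  = 40*x^7
  f''(x) = 280*x^6
Substitute x = B_t and multiply the f'' term by 1/2:
  drift     = (1/2) * (280*x^6) evaluated at B_t = 140*B_t^6
  diffusion = (40*x^7) evaluated at B_t = 40*B_t^7
Therefore d(5*B_t^8) = (140*B_t^6) dt + (40*B_t^7) dB_t.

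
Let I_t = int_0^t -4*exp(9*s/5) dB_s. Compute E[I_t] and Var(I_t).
E[I_t] = 0; Var(I_t) = 40*exp(18*t/5)/9 - 40/9

The Itô integral of a deterministic integrand f(s) has mean 0 because each increment f(s) * (B_{s+ds} - B_s) has mean 0. By the Itô isometry:
  Var( int_0^t f(s) dB_s ) = E[ (int_0^t f(s) dB_s)^2 ] = int_0^t f(s)^2 ds.
Here f(s) = -4*exp(9*s/5), so f(s)^2 = 16*exp(18*s/5). Integrate:
  int_0^t (16*exp(18*s/5)) ds = 40*exp(18*t/5)/9 - 40/9.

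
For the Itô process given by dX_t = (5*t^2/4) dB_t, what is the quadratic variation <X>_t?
<X>_t = 5*t^5/16

For an Itô process dX_t = a(t) dt + b(t) dB_t, the quadratic variation is <X>_t = int_0^t b(s)^2 ds (the drift term does not contribute). Here b(s) = 5*s^2/4, so
  b(s)^2 = 25*s^4/16.
Integrating from 0 to t:
  <X>_t = int_0^t (25*s^4/16) ds = 5*t^5/16.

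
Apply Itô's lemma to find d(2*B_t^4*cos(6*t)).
d(2*B_t^4*cos(6*t)) = (12*B_t^2*(-B_t^2*sin(6*t) + cos(6*t))) dt + (8*B_t^3*cos(6*t)) dB_t

Itô's formula for f(t, x): d f(t, B_t) = (f_t + (1/2) f_xx) dt + f_x dB_t. Compute partials of f(t, x) = 2*x^4*cos(6*t):
  f_t(t,x)  = -12*x^4*sin(6*t)
  f_x(t,x)  = 8*x^3*cos(6*t)
  f_xx(t,x) = 24*x^2*cos(6*t)
Assemble drift = f_t + (1/2) f_xx = 12*x^2*(-x^2*sin(6*t) + cos(6*t)) and diffusion = f_x = 8*x^3*cos(6*t). Substituting x = B_t:
  d(2*B_t^4*cos(6*t)) = (12*B_t^2*(-B_t^2*sin(6*t) + cos(6*t))) dt + (8*B_t^3*cos(6*t)) dB_t.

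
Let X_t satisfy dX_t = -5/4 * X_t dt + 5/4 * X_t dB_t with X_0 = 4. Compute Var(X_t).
Var(X_t) = (16*exp(25*t/16) - 16)*exp(-5*t/2)

For GBM dX = mu X dt + sigma X dB with X_0 = x_0, apply Itô to Y = log X: dY = (mu - sigma^2/2) dt + sigma dB, so Y_t = log(x_0) + (mu - sigma^2/2) t + sigma B_t and hence X_t = x_0 * exp((mu - sigma^2/2) t + sigma B_t).
With mu = -5/4, sigma = 5/4, x_0 = 4, this gives:
  X_t = 4 * exp((-65/32) * t + (5/4) * B_t).
Since sigma*B_t ~ Normal(0, sigma^2 t), E[exp(sigma*B_t)] = exp(sigma^2 t / 2); so E[X_t] = x_0 * exp((mu - sigma^2/2) t) * exp(sigma^2 t / 2) = x_0 * exp(mu t) = 4*exp(-5*t/4).
Var(X_t) = E[X_t^2] - (E[X_t])^2 = x_0^2 * exp(2 mu t) * (exp(sigma^2 t) - 1) = (16*exp(25*t/16) - 16)*exp(-5*t/2).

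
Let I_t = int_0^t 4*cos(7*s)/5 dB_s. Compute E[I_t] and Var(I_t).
E[I_t] = 0; Var(I_t) = 8*t/25 + 4*sin(14*t)/175

The Itô integral of a deterministic integrand f(s) has mean 0 because each increment f(s) * (B_{s+ds} - B_s) has mean 0. By the Itô isometry:
  Var( int_0^t f(s) dB_s ) = E[ (int_0^t f(s) dB_s)^2 ] = int_0^t f(s)^2 ds.
Here f(s) = 4*cos(7*s)/5, so f(s)^2 = 16*cos(7*s)^2/25. Integrate:
  int_0^t (16*cos(7*s)^2/25) ds = 8*t/25 + 4*sin(14*t)/175.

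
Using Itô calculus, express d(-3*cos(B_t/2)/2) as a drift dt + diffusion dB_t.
d(-3*cos(B_t/2)/2) = (3*cos(B_t/2)/16) dt + (3*sin(B_t/2)/4) dB_t

Itô's formula for f(B_t) gives d f(B_t) = f'(B_t) dB_t + (1/2) f''(B_t) dt. Compute derivatives of f(x) = -3*cos(x/2)/2:
  f'(x)  = 3*sin(x/2)/4
  f''(x) = 3*cos(x/2)/8
Substitute x = B_t and multiply the f'' term by 1/2:
  drift     = (1/2) * (3*cos(x/2)/8) evaluated at B_t = 3*cos(B_t/2)/16
  diffusion = (3*sin(x/2)/4) evaluated at B_t = 3*sin(B_t/2)/4
Therefore d(-3*cos(B_t/2)/2) = (3*cos(B_t/2)/16) dt + (3*sin(B_t/2)/4) dB_t.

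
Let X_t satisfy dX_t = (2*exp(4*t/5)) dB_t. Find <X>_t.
<X>_t = 5*exp(8*t/5)/2 - 5/2

For an Itô process dX_t = a(t) dt + b(t) dB_t, the quadratic variation is <X>_t = int_0^t b(s)^2 ds (the drift term does not contribute). Here b(s) = 2*exp(4*s/5), so
  b(s)^2 = 4*exp(8*s/5).
Integrating from 0 to t:
  <X>_t = int_0^t (4*exp(8*s/5)) ds = 5*exp(8*t/5)/2 - 5/2.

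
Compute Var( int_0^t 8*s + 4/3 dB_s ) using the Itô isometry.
Var = 16*t*(12*t^2 + 6*t + 1)/9

The Itô integral of a deterministic integrand f(s) has mean 0 because each increment f(s) * (B_{s+ds} - B_s) has mean 0. By the Itô isometry:
  Var( int_0^t f(s) dB_s ) = E[ (int_0^t f(s) dB_s)^2 ] = int_0^t f(s)^2 ds.
Here f(s) = 8*s + 4/3, so f(s)^2 = 16*(6*s + 1)^2/9. Integrate:
  int_0^t (16*(6*s + 1)^2/9) ds = 16*t*(12*t^2 + 6*t + 1)/9.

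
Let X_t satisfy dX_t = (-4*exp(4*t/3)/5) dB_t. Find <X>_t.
<X>_t = 6*exp(8*t/3)/25 - 6/25

For an Itô process dX_t = a(t) dt + b(t) dB_t, the quadratic variation is <X>_t = int_0^t b(s)^2 ds (the drift term does not contribute). Here b(s) = -4*exp(4*s/3)/5, so
  b(s)^2 = 16*exp(8*s/3)/25.
Integrating from 0 to t:
  <X>_t = int_0^t (16*exp(8*s/3)/25) ds = 6*exp(8*t/3)/25 - 6/25.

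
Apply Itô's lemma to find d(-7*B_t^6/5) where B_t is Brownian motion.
d(-7*B_t^6/5) = (-21*B_t^4) dt + (-42*B_t^5/5) dB_t

Itô's formula for f(B_t) gives d f(B_t) = f'(B_t) dB_t + (1/2) f''(B_t) dt. Compute derivatives of f(x) = -7*x^6/5:
  f'(x)  = -42*x^5/5
  f''(x) = -42*x^4
Substitute x = B_t and multiply the f'' term by 1/2:
  drift     = (1/2) * (-42*x^4) evaluated at B_t = -21*B_t^4
  diffusion = (-42*x^5/5) evaluated at B_t = -42*B_t^5/5
Therefore d(-7*B_t^6/5) = (-21*B_t^4) dt + (-42*B_t^5/5) dB_t.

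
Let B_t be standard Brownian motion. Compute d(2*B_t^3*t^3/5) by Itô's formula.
d(2*B_t^3*t^3/5) = (6*B_t*t^2*(B_t^2 + t)/5) dt + (6*B_t^2*t^3/5) dB_t

Itô's formula for f(t, x): d f(t, B_t) = (f_t + (1/2) f_xx) dt + f_x dB_t. Compute partials of f(t, x) = 2*t^3*x^3/5:
  f_t(t,x)  = 6*t^2*x^3/5
  f_x(t,x)  = 6*t^3*x^2/5
  f_xx(t,x) = 12*t^3*x/5
Assemble drift = f_t + (1/2) f_xx = 6*t^2*x*(t + x^2)/5 and diffusion = f_x = 6*t^3*x^2/5. Substituting x = B_t:
  d(2*B_t^3*t^3/5) = (6*B_t*t^2*(B_t^2 + t)/5) dt + (6*B_t^2*t^3/5) dB_t.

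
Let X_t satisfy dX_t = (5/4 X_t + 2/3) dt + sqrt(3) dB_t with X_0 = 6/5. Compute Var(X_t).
Var(X_t) = 6*exp(5*t/2)/5 - 6/5

The variance V(t) = Var(X_t) satisfies V'(t) = 2 a V(t) + c^2 with V(0) = 0 (drift coefficient is linear in X, diffusion is constant). With a = 5/4, c = sqrt(3), the solution is
  V(t) = (c^2 / (2 a)) * (exp(2 a t) - 1)
       = (sqrt(3)^2 / (2*(5/4))) * (exp((5/2) t) - 1)
       = 6*exp(5*t/2)/5 - 6/5.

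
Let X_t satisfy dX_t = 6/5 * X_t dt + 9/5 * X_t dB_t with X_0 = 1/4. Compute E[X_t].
E[X_t] = exp(6*t/5)/4

For GBM dX = mu X dt + sigma X dB with X_0 = x_0, apply Itô to Y = log X: dY = (mu - sigma^2/2) dt + sigma dB, so Y_t = log(x_0) + (mu - sigma^2/2) t + sigma B_t and hence X_t = x_0 * exp((mu - sigma^2/2) t + sigma B_t).
With mu = 6/5, sigma = 9/5, x_0 = 1/4, this gives:
  X_t = 1/4 * exp((-21/50) * t + (9/5) * B_t).
Since sigma*B_t ~ Normal(0, sigma^2 t), E[exp(sigma*B_t)] = exp(sigma^2 t / 2); so E[X_t] = x_0 * exp((mu - sigma^2/2) t) * exp(sigma^2 t / 2) = x_0 * exp(mu t) = exp(6*t/5)/4.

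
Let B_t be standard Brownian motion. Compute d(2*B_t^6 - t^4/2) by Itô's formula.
d(2*B_t^6 - t^4/2) = (30*B_t^4 - 2*t^3) dt + (12*B_t^5) dB_t

Itô's formula for f(t, x): d f(t, B_t) = (f_t + (1/2) f_xx) dt + f_x dB_t. Compute partials of f(t, x) = -t^4/2 + 2*x^6:
  f_t(t,x)  = -2*t^3
  f_x(t,x)  = 12*x^5
  f_xx(t,x) = 60*x^4
Assemble drift = f_t + (1/2) f_xx = -2*t^3 + 30*x^4 and diffusion = f_x = 12*x^5. Substituting x = B_t:
  d(2*B_t^6 - t^4/2) = (30*B_t^4 - 2*t^3) dt + (12*B_t^5) dB_t.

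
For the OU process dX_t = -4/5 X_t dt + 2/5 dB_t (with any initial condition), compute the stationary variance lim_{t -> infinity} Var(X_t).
lim Var(X_t) = 1/10

The OU SDE dX = -theta X dt + sigma dB admits the integrating factor exp(theta t): d(exp(theta t) X_t) = sigma exp(theta t) dB_t. Integrating from 0 to t gives X_t = x_0 * exp(-theta t) + sigma * int_0^t exp(-theta (t-s)) dB_s for any initial x_0. The Itô integral has variance (by the Itô isometry) sigma^2 * int_0^t exp(-2 theta (t - s)) ds = sigma^2 * (1 - exp(-2 theta t)) / (2 theta), independent of x_0.
With theta = 4/5, sigma = 2/5:
  Var(X_t) = (2/5)^2 * (1 - exp(-2*4/5 t)) / (2 * 4/5) = 1/10 - exp(-8*t/5)/10.
As t -> infinity, exp(-2*4/5 t) -> 0, so the stationary variance is sigma^2 / (2 theta) = 1/10.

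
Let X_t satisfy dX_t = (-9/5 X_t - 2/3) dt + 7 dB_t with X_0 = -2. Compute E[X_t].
E[X_t] = -10/27 - 44*exp(-9*t/5)/27

Taking expectations and using E[dB_t] = 0, the mean m(t) = E[X_t] satisfies the ODE m'(t) = a m(t) + b with m(0) = x_0. With a = -9/5, b = -2/3, x_0 = -2, the solution is
  m(t) = x_0 * exp(a t) + (b/a) * (exp(a t) - 1)
       = (-2) * exp((-9/5) t) + ((-2/3)/(-9/5)) * (exp((-9/5) t) - 1)
       = -10/27 - 44*exp(-9*t/5)/27.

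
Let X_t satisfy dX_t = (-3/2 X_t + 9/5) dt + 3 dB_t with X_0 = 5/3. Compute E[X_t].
E[X_t] = 6/5 + 7*exp(-3*t/2)/15

Taking expectations and using E[dB_t] = 0, the mean m(t) = E[X_t] satisfies the ODE m'(t) = a m(t) + b with m(0) = x_0. With a = -3/2, b = 9/5, x_0 = 5/3, the solution is
  m(t) = x_0 * exp(a t) + (b/a) * (exp(a t) - 1)
       = (5/3) * exp((-3/2) t) + ((9/5)/(-3/2)) * (exp((-3/2) t) - 1)
       = 6/5 + 7*exp(-3*t/2)/15.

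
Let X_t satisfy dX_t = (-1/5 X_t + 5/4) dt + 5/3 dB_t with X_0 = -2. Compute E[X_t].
E[X_t] = 25/4 - 33*exp(-t/5)/4

Taking expectations and using E[dB_t] = 0, the mean m(t) = E[X_t] satisfies the ODE m'(t) = a m(t) + b with m(0) = x_0. With a = -1/5, b = 5/4, x_0 = -2, the solution is
  m(t) = x_0 * exp(a t) + (b/a) * (exp(a t) - 1)
       = (-2) * exp((-1/5) t) + ((5/4)/(-1/5)) * (exp((-1/5) t) - 1)
       = 25/4 - 33*exp(-t/5)/4.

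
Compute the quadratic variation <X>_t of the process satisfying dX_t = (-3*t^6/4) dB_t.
<X>_t = 9*t^13/208

For an Itô process dX_t = a(t) dt + b(t) dB_t, the quadratic variation is <X>_t = int_0^t b(s)^2 ds (the drift term does not contribute). Here b(s) = -3*s^6/4, so
  b(s)^2 = 9*s^12/16.
Integrating from 0 to t:
  <X>_t = int_0^t (9*s^12/16) ds = 9*t^13/208.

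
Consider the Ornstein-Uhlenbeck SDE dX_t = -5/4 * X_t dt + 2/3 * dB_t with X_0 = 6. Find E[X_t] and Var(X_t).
E[X_t] = 6*exp(-5*t/4); Var(X_t) = 8/45 - 8*exp(-5*t/2)/45

The OU SDE dX = -theta X dt + sigma dB admits the integrating factor exp(theta t): d(exp(theta t) X_t) = sigma exp(theta t) dB_t. Integrating from 0 to t:
  X_t = x_0 * exp(-theta t) + sigma * int_0^t exp(-theta (t-s)) dB_s.
The Itô integral has mean 0 and (by the Itô isometry) variance sigma^2 * int_0^t exp(-2 theta (t - s)) ds = sigma^2 * (1 - exp(-2 theta t)) / (2 theta).
With theta = 5/4, sigma = 2/3, x_0 = 6:
  E[X_t] = 6 * exp(-5/4 t) = 6*exp(-5*t/4)
  Var(X_t) = (2/3)^2 * (1 - exp(-2*5/4 t)) / (2 * 5/4) = 8/45 - 8*exp(-5*t/2)/45.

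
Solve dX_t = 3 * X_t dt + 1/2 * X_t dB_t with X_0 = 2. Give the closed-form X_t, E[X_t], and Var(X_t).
X_t = 2 * exp((23/8) t + (1/2) B_t); E[X_t] = 2*exp(3*t); Var(X_t) = 4*(exp(t/4) - 1)*exp(6*t)

For GBM dX = mu X dt + sigma X dB with X_0 = x_0, apply Itô to Y = log X: dY = (mu - sigma^2/2) dt + sigma dB, so Y_t = log(x_0) + (mu - sigma^2/2) t + sigma B_t and hence X_t = x_0 * exp((mu - sigma^2/2) t + sigma B_t).
With mu = 3, sigma = 1/2, x_0 = 2, this gives:
  X_t = 2 * exp((23/8) * t + (1/2) * B_t).
Since sigma*B_t ~ Normal(0, sigma^2 t), E[exp(sigma*B_t)] = exp(sigma^2 t / 2); so E[X_t] = x_0 * exp((mu - sigma^2/2) t) * exp(sigma^2 t / 2) = x_0 * exp(mu t) = 2*exp(3*t).
Var(X_t) = E[X_t^2] - (E[X_t])^2 = x_0^2 * exp(2 mu t) * (exp(sigma^2 t) - 1) = 4*(exp(t/4) - 1)*exp(6*t).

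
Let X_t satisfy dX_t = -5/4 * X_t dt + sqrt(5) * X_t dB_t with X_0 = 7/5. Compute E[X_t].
E[X_t] = 7*exp(-5*t/4)/5

For GBM dX = mu X dt + sigma X dB with X_0 = x_0, apply Itô to Y = log X: dY = (mu - sigma^2/2) dt + sigma dB, so Y_t = log(x_0) + (mu - sigma^2/2) t + sigma B_t and hence X_t = x_0 * exp((mu - sigma^2/2) t + sigma B_t).
With mu = -5/4, sigma = sqrt(5), x_0 = 7/5, this gives:
  X_t = 7/5 * exp((-15/4) * t + (sqrt(5)) * B_t).
Since sigma*B_t ~ Normal(0, sigma^2 t), E[exp(sigma*B_t)] = exp(sigma^2 t / 2); so E[X_t] = x_0 * exp((mu - sigma^2/2) t) * exp(sigma^2 t / 2) = x_0 * exp(mu t) = 7*exp(-5*t/4)/5.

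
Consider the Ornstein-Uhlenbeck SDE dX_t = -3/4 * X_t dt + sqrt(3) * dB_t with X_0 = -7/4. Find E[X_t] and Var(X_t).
E[X_t] = -7*exp(-3*t/4)/4; Var(X_t) = 2 - 2*exp(-3*t/2)

The OU SDE dX = -theta X dt + sigma dB admits the integrating factor exp(theta t): d(exp(theta t) X_t) = sigma exp(theta t) dB_t. Integrating from 0 to t:
  X_t = x_0 * exp(-theta t) + sigma * int_0^t exp(-theta (t-s)) dB_s.
The Itô integral has mean 0 and (by the Itô isometry) variance sigma^2 * int_0^t exp(-2 theta (t - s)) ds = sigma^2 * (1 - exp(-2 theta t)) / (2 theta).
With theta = 3/4, sigma = sqrt(3), x_0 = -7/4:
  E[X_t] = -7/4 * exp(-3/4 t) = -7*exp(-3*t/4)/4
  Var(X_t) = (sqrt(3))^2 * (1 - exp(-2*3/4 t)) / (2 * 3/4) = 2 - 2*exp(-3*t/2).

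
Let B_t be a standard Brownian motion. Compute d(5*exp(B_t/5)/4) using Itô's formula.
d(5*exp(B_t/5)/4) = (exp(B_t/5)/40) dt + (exp(B_t/5)/4) dB_t

Itô's formula for f(B_t) gives d f(B_t) = f'(B_t) dB_t + (1/2) f''(B_t) dt. Compute derivatives of f(x) = 5*exp(x/5)/4:
  f'(x)  = exp(x/5)/4
  f''(x) = exp(x/5)/20
Substitute x = B_t and multiply the f'' term by 1/2:
  drift     = (1/2) * (exp(x/5)/20) evaluated at B_t = exp(B_t/5)/40
  diffusion = (exp(x/5)/4) evaluated at B_t = exp(B_t/5)/4
Therefore d(5*exp(B_t/5)/4) = (exp(B_t/5)/40) dt + (exp(B_t/5)/4) dB_t.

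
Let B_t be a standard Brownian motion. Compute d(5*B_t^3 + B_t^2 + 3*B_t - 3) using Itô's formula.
d(5*B_t^3 + B_t^2 + 3*B_t - 3) = (15*B_t + 1) dt + (15*B_t^2 + 2*B_t + 3) dB_t

Itô's formula for f(B_t) gives d f(B_t) = f'(B_t) dB_t + (1/2) f''(B_t) dt. Compute derivatives of f(x) = 5*x^3 + x^2 + 3*x - 3:
  f'(x)  = 15*x^2 + 2*x + 3
  f''(x) = 30*x + 2
Substitute x = B_t and multiply the f'' term by 1/2:
  drift     = (1/2) * (30*x + 2) evaluated at B_t = 15*B_t + 1
  diffusion = (15*x^2 + 2*x + 3) evaluated at B_t = 15*B_t^2 + 2*B_t + 3
Therefore d(5*B_t^3 + B_t^2 + 3*B_t - 3) = (15*B_t + 1) dt + (15*B_t^2 + 2*B_t + 3) dB_t.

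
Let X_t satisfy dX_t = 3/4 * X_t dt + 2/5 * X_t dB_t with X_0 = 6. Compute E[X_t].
E[X_t] = 6*exp(3*t/4)

For GBM dX = mu X dt + sigma X dB with X_0 = x_0, apply Itô to Y = log X: dY = (mu - sigma^2/2) dt + sigma dB, so Y_t = log(x_0) + (mu - sigma^2/2) t + sigma B_t and hence X_t = x_0 * exp((mu - sigma^2/2) t + sigma B_t).
With mu = 3/4, sigma = 2/5, x_0 = 6, this gives:
  X_t = 6 * exp((67/100) * t + (2/5) * B_t).
Since sigma*B_t ~ Normal(0, sigma^2 t), E[exp(sigma*B_t)] = exp(sigma^2 t / 2); so E[X_t] = x_0 * exp((mu - sigma^2/2) t) * exp(sigma^2 t / 2) = x_0 * exp(mu t) = 6*exp(3*t/4).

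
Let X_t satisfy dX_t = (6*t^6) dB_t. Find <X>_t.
<X>_t = 36*t^13/13

For an Itô process dX_t = a(t) dt + b(t) dB_t, the quadratic variation is <X>_t = int_0^t b(s)^2 ds (the drift term does not contribute). Here b(s) = 6*s^6, so
  b(s)^2 = 36*s^12.
Integrating from 0 to t:
  <X>_t = int_0^t (36*s^12) ds = 36*t^13/13.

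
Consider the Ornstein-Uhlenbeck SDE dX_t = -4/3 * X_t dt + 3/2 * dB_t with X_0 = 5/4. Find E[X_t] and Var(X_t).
E[X_t] = 5*exp(-4*t/3)/4; Var(X_t) = 27/32 - 27*exp(-8*t/3)/32

The OU SDE dX = -theta X dt + sigma dB admits the integrating factor exp(theta t): d(exp(theta t) X_t) = sigma exp(theta t) dB_t. Integrating from 0 to t:
  X_t = x_0 * exp(-theta t) + sigma * int_0^t exp(-theta (t-s)) dB_s.
The Itô integral has mean 0 and (by the Itô isometry) variance sigma^2 * int_0^t exp(-2 theta (t - s)) ds = sigma^2 * (1 - exp(-2 theta t)) / (2 theta).
With theta = 4/3, sigma = 3/2, x_0 = 5/4:
  E[X_t] = 5/4 * exp(-4/3 t) = 5*exp(-4*t/3)/4
  Var(X_t) = (3/2)^2 * (1 - exp(-2*4/3 t)) / (2 * 4/3) = 27/32 - 27*exp(-8*t/3)/32.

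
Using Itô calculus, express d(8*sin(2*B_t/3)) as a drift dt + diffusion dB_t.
d(8*sin(2*B_t/3)) = (-16*sin(2*B_t/3)/9) dt + (16*cos(2*B_t/3)/3) dB_t

Itô's formula for f(B_t) gives d f(B_t) = f'(B_t) dB_t + (1/2) f''(B_t) dt. Compute derivatives of f(x) = 8*sin(2*x/3):
  f'(x)  = 16*cos(2*x/3)/3
  f''(x) = -32*sin(2*x/3)/9
Substitute x = B_t and multiply the f'' term by 1/2:
  drift     = (1/2) * (-32*sin(2*x/3)/9) evaluated at B_t = -16*sin(2*B_t/3)/9
  diffusion = (16*cos(2*x/3)/3) evaluated at B_t = 16*cos(2*B_t/3)/3
Therefore d(8*sin(2*B_t/3)) = (-16*sin(2*B_t/3)/9) dt + (16*cos(2*B_t/3)/3) dB_t.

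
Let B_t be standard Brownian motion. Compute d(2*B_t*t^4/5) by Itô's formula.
d(2*B_t*t^4/5) = (8*B_t*t^3/5) dt + (2*t^4/5) dB_t

Itô's formula for f(t, x): d f(t, B_t) = (f_t + (1/2) f_xx) dt + f_x dB_t. Compute partials of f(t, x) = 2*t^4*x/5:
  f_t(t,x)  = 8*t^3*x/5
  f_x(t,x)  = 2*t^4/5
  f_xx(t,x) = 0
Assemble drift = f_t + (1/2) f_xx = 8*t^3*x/5 and diffusion = f_x = 2*t^4/5. Substituting x = B_t:
  d(2*B_t*t^4/5) = (8*B_t*t^3/5) dt + (2*t^4/5) dB_t.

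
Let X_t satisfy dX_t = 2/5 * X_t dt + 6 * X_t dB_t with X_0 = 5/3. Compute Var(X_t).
Var(X_t) = 25*(exp(36*t) - 1)*exp(4*t/5)/9

For GBM dX = mu X dt + sigma X dB with X_0 = x_0, apply Itô to Y = log X: dY = (mu - sigma^2/2) dt + sigma dB, so Y_t = log(x_0) + (mu - sigma^2/2) t + sigma B_t and hence X_t = x_0 * exp((mu - sigma^2/2) t + sigma B_t).
With mu = 2/5, sigma = 6, x_0 = 5/3, this gives:
  X_t = 5/3 * exp((-88/5) * t + (6) * B_t).
Since sigma*B_t ~ Normal(0, sigma^2 t), E[exp(sigma*B_t)] = exp(sigma^2 t / 2); so E[X_t] = x_0 * exp((mu - sigma^2/2) t) * exp(sigma^2 t / 2) = x_0 * exp(mu t) = 5*exp(2*t/5)/3.
Var(X_t) = E[X_t^2] - (E[X_t])^2 = x_0^2 * exp(2 mu t) * (exp(sigma^2 t) - 1) = 25*(exp(36*t) - 1)*exp(4*t/5)/9.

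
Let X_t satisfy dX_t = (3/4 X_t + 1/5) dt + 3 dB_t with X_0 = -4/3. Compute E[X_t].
E[X_t] = -16*exp(3*t/4)/15 - 4/15

Taking expectations and using E[dB_t] = 0, the mean m(t) = E[X_t] satisfies the ODE m'(t) = a m(t) + b with m(0) = x_0. With a = 3/4, b = 1/5, x_0 = -4/3, the solution is
  m(t) = x_0 * exp(a t) + (b/a) * (exp(a t) - 1)
       = (-4/3) * exp((3/4) t) + ((1/5)/(3/4)) * (exp((3/4) t) - 1)
       = -16*exp(3*t/4)/15 - 4/15.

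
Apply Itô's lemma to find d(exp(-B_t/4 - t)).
d(exp(-B_t/4 - t)) = (-31*exp(-B_t/4 - t)/32) dt + (-exp(-B_t/4 - t)/4) dB_t

Itô's formula for f(t, x): d f(t, B_t) = (f_t + (1/2) f_xx) dt + f_x dB_t. Compute partials of f(t, x) = exp(-t - x/4):
  f_t(t,x)  = -exp(-t - x/4)
  f_x(t,x)  = -exp(-t - x/4)/4
  f_xx(t,x) = exp(-t - x/4)/16
Assemble drift = f_t + (1/2) f_xx = -31*exp(-t - x/4)/32 and diffusion = f_x = -exp(-t - x/4)/4. Substituting x = B_t:
  d(exp(-B_t/4 - t)) = (-31*exp(-B_t/4 - t)/32) dt + (-exp(-B_t/4 - t)/4) dB_t.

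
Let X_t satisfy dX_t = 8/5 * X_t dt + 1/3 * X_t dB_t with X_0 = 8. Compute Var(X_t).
Var(X_t) = 64*(exp(t/9) - 1)*exp(16*t/5)

For GBM dX = mu X dt + sigma X dB with X_0 = x_0, apply Itô to Y = log X: dY = (mu - sigma^2/2) dt + sigma dB, so Y_t = log(x_0) + (mu - sigma^2/2) t + sigma B_t and hence X_t = x_0 * exp((mu - sigma^2/2) t + sigma B_t).
With mu = 8/5, sigma = 1/3, x_0 = 8, this gives:
  X_t = 8 * exp((139/90) * t + (1/3) * B_t).
Since sigma*B_t ~ Normal(0, sigma^2 t), E[exp(sigma*B_t)] = exp(sigma^2 t / 2); so E[X_t] = x_0 * exp((mu - sigma^2/2) t) * exp(sigma^2 t / 2) = x_0 * exp(mu t) = 8*exp(8*t/5).
Var(X_t) = E[X_t^2] - (E[X_t])^2 = x_0^2 * exp(2 mu t) * (exp(sigma^2 t) - 1) = 64*(exp(t/9) - 1)*exp(16*t/5).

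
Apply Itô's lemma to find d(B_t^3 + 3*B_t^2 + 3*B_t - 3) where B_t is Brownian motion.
d(B_t^3 + 3*B_t^2 + 3*B_t - 3) = (3*B_t + 3) dt + (3*B_t^2 + 6*B_t + 3) dB_t

Itô's formula for f(B_t) gives d f(B_t) = f'(B_t) dB_t + (1/2) f''(B_t) dt. Compute derivatives of f(x) = x^3 + 3*x^2 + 3*x - 3:
  f'(x)  = 3*x^2 + 6*x + 3
  f''(x) = 6*x + 6
Substitute x = B_t and multiply the f'' term by 1/2:
  drift     = (1/2) * (6*x + 6) evaluated at B_t = 3*B_t + 3
  diffusion = (3*x^2 + 6*x + 3) evaluated at B_t = 3*B_t^2 + 6*B_t + 3
Therefore d(B_t^3 + 3*B_t^2 + 3*B_t - 3) = (3*B_t + 3) dt + (3*B_t^2 + 6*B_t + 3) dB_t.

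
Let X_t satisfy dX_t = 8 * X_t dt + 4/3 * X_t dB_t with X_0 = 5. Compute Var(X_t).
Var(X_t) = 25*(exp(16*t/9) - 1)*exp(16*t)

For GBM dX = mu X dt + sigma X dB with X_0 = x_0, apply Itô to Y = log X: dY = (mu - sigma^2/2) dt + sigma dB, so Y_t = log(x_0) + (mu - sigma^2/2) t + sigma B_t and hence X_t = x_0 * exp((mu - sigma^2/2) t + sigma B_t).
With mu = 8, sigma = 4/3, x_0 = 5, this gives:
  X_t = 5 * exp((64/9) * t + (4/3) * B_t).
Since sigma*B_t ~ Normal(0, sigma^2 t), E[exp(sigma*B_t)] = exp(sigma^2 t / 2); so E[X_t] = x_0 * exp((mu - sigma^2/2) t) * exp(sigma^2 t / 2) = x_0 * exp(mu t) = 5*exp(8*t).
Var(X_t) = E[X_t^2] - (E[X_t])^2 = x_0^2 * exp(2 mu t) * (exp(sigma^2 t) - 1) = 25*(exp(16*t/9) - 1)*exp(16*t).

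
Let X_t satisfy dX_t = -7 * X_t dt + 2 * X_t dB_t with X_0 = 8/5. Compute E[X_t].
E[X_t] = 8*exp(-7*t)/5

For GBM dX = mu X dt + sigma X dB with X_0 = x_0, apply Itô to Y = log X: dY = (mu - sigma^2/2) dt + sigma dB, so Y_t = log(x_0) + (mu - sigma^2/2) t + sigma B_t and hence X_t = x_0 * exp((mu - sigma^2/2) t + sigma B_t).
With mu = -7, sigma = 2, x_0 = 8/5, this gives:
  X_t = 8/5 * exp((-9) * t + (2) * B_t).
Since sigma*B_t ~ Normal(0, sigma^2 t), E[exp(sigma*B_t)] = exp(sigma^2 t / 2); so E[X_t] = x_0 * exp((mu - sigma^2/2) t) * exp(sigma^2 t / 2) = x_0 * exp(mu t) = 8*exp(-7*t)/5.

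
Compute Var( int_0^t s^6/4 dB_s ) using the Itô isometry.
Var = t^13/208

The Itô integral of a deterministic integrand f(s) has mean 0 because each increment f(s) * (B_{s+ds} - B_s) has mean 0. By the Itô isometry:
  Var( int_0^t f(s) dB_s ) = E[ (int_0^t f(s) dB_s)^2 ] = int_0^t f(s)^2 ds.
Here f(s) = s^6/4, so f(s)^2 = s^12/16. Integrate:
  int_0^t (s^12/16) ds = t^13/208.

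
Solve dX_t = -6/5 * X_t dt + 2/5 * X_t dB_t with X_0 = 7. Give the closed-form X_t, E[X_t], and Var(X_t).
X_t = 7 * exp((-32/25) t + (2/5) B_t); E[X_t] = 7*exp(-6*t/5); Var(X_t) = (49*exp(4*t/25) - 49)*exp(-12*t/5)

For GBM dX = mu X dt + sigma X dB with X_0 = x_0, apply Itô to Y = log X: dY = (mu - sigma^2/2) dt + sigma dB, so Y_t = log(x_0) + (mu - sigma^2/2) t + sigma B_t and hence X_t = x_0 * exp((mu - sigma^2/2) t + sigma B_t).
With mu = -6/5, sigma = 2/5, x_0 = 7, this gives:
  X_t = 7 * exp((-32/25) * t + (2/5) * B_t).
Since sigma*B_t ~ Normal(0, sigma^2 t), E[exp(sigma*B_t)] = exp(sigma^2 t / 2); so E[X_t] = x_0 * exp((mu - sigma^2/2) t) * exp(sigma^2 t / 2) = x_0 * exp(mu t) = 7*exp(-6*t/5).
Var(X_t) = E[X_t^2] - (E[X_t])^2 = x_0^2 * exp(2 mu t) * (exp(sigma^2 t) - 1) = (49*exp(4*t/25) - 49)*exp(-12*t/5).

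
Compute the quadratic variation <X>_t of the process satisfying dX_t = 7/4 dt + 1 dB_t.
<X>_t = t

For an Itô process dX_t = a(t) dt + b(t) dB_t, the quadratic variation is <X>_t = int_0^t b(s)^2 ds (the drift term does not contribute). Here b(s) = 1, so
  b(s)^2 = 1.
Integrating from 0 to t:
  <X>_t = int_0^t (1) ds = t.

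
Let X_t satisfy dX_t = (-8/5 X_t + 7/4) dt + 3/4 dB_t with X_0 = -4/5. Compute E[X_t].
E[X_t] = 35/32 - 303*exp(-8*t/5)/160

Taking expectations and using E[dB_t] = 0, the mean m(t) = E[X_t] satisfies the ODE m'(t) = a m(t) + b with m(0) = x_0. With a = -8/5, b = 7/4, x_0 = -4/5, the solution is
  m(t) = x_0 * exp(a t) + (b/a) * (exp(a t) - 1)
       = (-4/5) * exp((-8/5) t) + ((7/4)/(-8/5)) * (exp((-8/5) t) - 1)
       = 35/32 - 303*exp(-8*t/5)/160.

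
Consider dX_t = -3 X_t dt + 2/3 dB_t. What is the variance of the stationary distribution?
lim Var(X_t) = 2/27

The OU SDE dX = -theta X dt + sigma dB admits the integrating factor exp(theta t): d(exp(theta t) X_t) = sigma exp(theta t) dB_t. Integrating from 0 to t gives X_t = x_0 * exp(-theta t) + sigma * int_0^t exp(-theta (t-s)) dB_s for any initial x_0. The Itô integral has variance (by the Itô isometry) sigma^2 * int_0^t exp(-2 theta (t - s)) ds = sigma^2 * (1 - exp(-2 theta t)) / (2 theta), independent of x_0.
With theta = 3, sigma = 2/3:
  Var(X_t) = (2/3)^2 * (1 - exp(-2*3 t)) / (2 * 3) = 2/27 - 2*exp(-6*t)/27.
As t -> infinity, exp(-2*3 t) -> 0, so the stationary variance is sigma^2 / (2 theta) = 2/27.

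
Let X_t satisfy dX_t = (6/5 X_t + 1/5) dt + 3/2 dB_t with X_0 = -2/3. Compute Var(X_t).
Var(X_t) = 15*exp(12*t/5)/16 - 15/16

The variance V(t) = Var(X_t) satisfies V'(t) = 2 a V(t) + c^2 with V(0) = 0 (drift coefficient is linear in X, diffusion is constant). With a = 6/5, c = 3/2, the solution is
  V(t) = (c^2 / (2 a)) * (exp(2 a t) - 1)
       = ((3/2)^2 / (2*(6/5))) * (exp((12/5) t) - 1)
       = 15*exp(12*t/5)/16 - 15/16.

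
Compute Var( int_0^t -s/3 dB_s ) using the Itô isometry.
Var = t^3/27

The Itô integral of a deterministic integrand f(s) has mean 0 because each increment f(s) * (B_{s+ds} - B_s) has mean 0. By the Itô isometry:
  Var( int_0^t f(s) dB_s ) = E[ (int_0^t f(s) dB_s)^2 ] = int_0^t f(s)^2 ds.
Here f(s) = -s/3, so f(s)^2 = s^2/9. Integrate:
  int_0^t (s^2/9) ds = t^3/27.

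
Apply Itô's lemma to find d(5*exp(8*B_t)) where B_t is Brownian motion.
d(5*exp(8*B_t)) = (160*exp(8*B_t)) dt + (40*exp(8*B_t)) dB_t

Itô's formula for f(B_t) gives d f(B_t) = f'(B_t) dB_t + (1/2) f''(B_t) dt. Compute derivatives of f(x) = 5*exp(8*x):
  f'(x)  = 40*exp(8*x)
  f''(x) = 320*exp(8*x)
Substitute x = B_t and multiply the f'' term by 1/2:
  drift     = (1/2) * (320*exp(8*x)) evaluated at B_t = 160*exp(8*B_t)
  diffusion = (40*exp(8*x)) evaluated at B_t = 40*exp(8*B_t)
Therefore d(5*exp(8*B_t)) = (160*exp(8*B_t)) dt + (40*exp(8*B_t)) dB_t.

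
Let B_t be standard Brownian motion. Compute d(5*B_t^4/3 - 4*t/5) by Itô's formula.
d(5*B_t^4/3 - 4*t/5) = (10*B_t^2 - 4/5) dt + (20*B_t^3/3) dB_t

Itô's formula for f(t, x): d f(t, B_t) = (f_t + (1/2) f_xx) dt + f_x dB_t. Compute partials of f(t, x) = -4*t/5 + 5*x^4/3:
  f_t(t,x)  = -4/5
  f_x(t,x)  = 20*x^3/3
  f_xx(t,x) = 20*x^2
Assemble drift = f_t + (1/2) f_xx = 10*x^2 - 4/5 and diffusion = f_x = 20*x^3/3. Substituting x = B_t:
  d(5*B_t^4/3 - 4*t/5) = (10*B_t^2 - 4/5) dt + (20*B_t^3/3) dB_t.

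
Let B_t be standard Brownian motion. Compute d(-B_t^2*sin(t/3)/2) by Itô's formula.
d(-B_t^2*sin(t/3)/2) = (-B_t^2*cos(t/3)/6 - sin(t/3)/2) dt + (-B_t*sin(t/3)) dB_t

Itô's formula for f(t, x): d f(t, B_t) = (f_t + (1/2) f_xx) dt + f_x dB_t. Compute partials of f(t, x) = -x^2*sin(t/3)/2:
  f_t(t,x)  = -x^2*cos(t/3)/6
  f_x(t,x)  = -x*sin(t/3)
  f_xx(t,x) = -sin(t/3)
Assemble drift = f_t + (1/2) f_xx = -x^2*cos(t/3)/6 - sin(t/3)/2 and diffusion = f_x = -x*sin(t/3). Substituting x = B_t:
  d(-B_t^2*sin(t/3)/2) = (-B_t^2*cos(t/3)/6 - sin(t/3)/2) dt + (-B_t*sin(t/3)) dB_t.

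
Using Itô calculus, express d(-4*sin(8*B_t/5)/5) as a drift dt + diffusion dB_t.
d(-4*sin(8*B_t/5)/5) = (128*sin(8*B_t/5)/125) dt + (-32*cos(8*B_t/5)/25) dB_t

Itô's formula for f(B_t) gives d f(B_t) = f'(B_t) dB_t + (1/2) f''(B_t) dt. Compute derivatives of f(x) = -4*sin(8*x/5)/5:
  f'(x)  = -32*cos(8*x/5)/25
  f''(x) = 256*sin(8*x/5)/125
Substitute x = B_t and multiply the f'' term by 1/2:
  drift     = (1/2) * (256*sin(8*x/5)/125) evaluated at B_t = 128*sin(8*B_t/5)/125
  diffusion = (-32*cos(8*x/5)/25) evaluated at B_t = -32*cos(8*B_t/5)/25
Therefore d(-4*sin(8*B_t/5)/5) = (128*sin(8*B_t/5)/125) dt + (-32*cos(8*B_t/5)/25) dB_t.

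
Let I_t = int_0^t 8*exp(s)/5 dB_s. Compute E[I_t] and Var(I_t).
E[I_t] = 0; Var(I_t) = 32*exp(2*t)/25 - 32/25

The Itô integral of a deterministic integrand f(s) has mean 0 because each increment f(s) * (B_{s+ds} - B_s) has mean 0. By the Itô isometry:
  Var( int_0^t f(s) dB_s ) = E[ (int_0^t f(s) dB_s)^2 ] = int_0^t f(s)^2 ds.
Here f(s) = 8*exp(s)/5, so f(s)^2 = 64*exp(2*s)/25. Integrate:
  int_0^t (64*exp(2*s)/25) ds = 32*exp(2*t)/25 - 32/25.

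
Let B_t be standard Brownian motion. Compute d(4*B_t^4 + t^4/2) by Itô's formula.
d(4*B_t^4 + t^4/2) = (24*B_t^2 + 2*t^3) dt + (16*B_t^3) dB_t

Itô's formula for f(t, x): d f(t, B_t) = (f_t + (1/2) f_xx) dt + f_x dB_t. Compute partials of f(t, x) = t^4/2 + 4*x^4:
  f_t(t,x)  = 2*t^3
  f_x(t,x)  = 16*x^3
  f_xx(t,x) = 48*x^2
Assemble drift = f_t + (1/2) f_xx = 2*t^3 + 24*x^2 and diffusion = f_x = 16*x^3. Substituting x = B_t:
  d(4*B_t^4 + t^4/2) = (24*B_t^2 + 2*t^3) dt + (16*B_t^3) dB_t.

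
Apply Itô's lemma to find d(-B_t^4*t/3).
d(-B_t^4*t/3) = (B_t^2*(-B_t^2 - 6*t)/3) dt + (-4*B_t^3*t/3) dB_t

Itô's formula for f(t, x): d f(t, B_t) = (f_t + (1/2) f_xx) dt + f_x dB_t. Compute partials of f(t, x) = -t*x^4/3:
  f_t(t,x)  = -x^4/3
  f_x(t,x)  = -4*t*x^3/3
  f_xx(t,x) = -4*t*x^2
Assemble drift = f_t + (1/2) f_xx = x^2*(-6*t - x^2)/3 and diffusion = f_x = -4*t*x^3/3. Substituting x = B_t:
  d(-B_t^4*t/3) = (B_t^2*(-B_t^2 - 6*t)/3) dt + (-4*B_t^3*t/3) dB_t.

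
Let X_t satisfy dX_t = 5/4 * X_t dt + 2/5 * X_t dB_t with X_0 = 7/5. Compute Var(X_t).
Var(X_t) = 49*(exp(4*t/25) - 1)*exp(5*t/2)/25

For GBM dX = mu X dt + sigma X dB with X_0 = x_0, apply Itô to Y = log X: dY = (mu - sigma^2/2) dt + sigma dB, so Y_t = log(x_0) + (mu - sigma^2/2) t + sigma B_t and hence X_t = x_0 * exp((mu - sigma^2/2) t + sigma B_t).
With mu = 5/4, sigma = 2/5, x_0 = 7/5, this gives:
  X_t = 7/5 * exp((117/100) * t + (2/5) * B_t).
Since sigma*B_t ~ Normal(0, sigma^2 t), E[exp(sigma*B_t)] = exp(sigma^2 t / 2); so E[X_t] = x_0 * exp((mu - sigma^2/2) t) * exp(sigma^2 t / 2) = x_0 * exp(mu t) = 7*exp(5*t/4)/5.
Var(X_t) = E[X_t^2] - (E[X_t])^2 = x_0^2 * exp(2 mu t) * (exp(sigma^2 t) - 1) = 49*(exp(4*t/25) - 1)*exp(5*t/2)/25.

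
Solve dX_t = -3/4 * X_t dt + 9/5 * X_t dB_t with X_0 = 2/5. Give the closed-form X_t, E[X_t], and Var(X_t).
X_t = 2/5 * exp((-237/100) t + (9/5) B_t); E[X_t] = 2*exp(-3*t/4)/5; Var(X_t) = (4*exp(81*t/25) - 4)*exp(-3*t/2)/25

For GBM dX = mu X dt + sigma X dB with X_0 = x_0, apply Itô to Y = log X: dY = (mu - sigma^2/2) dt + sigma dB, so Y_t = log(x_0) + (mu - sigma^2/2) t + sigma B_t and hence X_t = x_0 * exp((mu - sigma^2/2) t + sigma B_t).
With mu = -3/4, sigma = 9/5, x_0 = 2/5, this gives:
  X_t = 2/5 * exp((-237/100) * t + (9/5) * B_t).
Since sigma*B_t ~ Normal(0, sigma^2 t), E[exp(sigma*B_t)] = exp(sigma^2 t / 2); so E[X_t] = x_0 * exp((mu - sigma^2/2) t) * exp(sigma^2 t / 2) = x_0 * exp(mu t) = 2*exp(-3*t/4)/5.
Var(X_t) = E[X_t^2] - (E[X_t])^2 = x_0^2 * exp(2 mu t) * (exp(sigma^2 t) - 1) = (4*exp(81*t/25) - 4)*exp(-3*t/2)/25.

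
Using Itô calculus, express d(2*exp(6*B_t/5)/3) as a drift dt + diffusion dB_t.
d(2*exp(6*B_t/5)/3) = (12*exp(6*B_t/5)/25) dt + (4*exp(6*B_t/5)/5) dB_t

Itô's formula for f(B_t) gives d f(B_t) = f'(B_t) dB_t + (1/2) f''(B_t) dt. Compute derivatives of f(x) = 2*exp(6*x/5)/3:
  f'(x)  = 4*exp(6*x/5)/5
  f''(x) = 24*exp(6*x/5)/25
Substitute x = B_t and multiply the f'' term by 1/2:
  drift     = (1/2) * (24*exp(6*x/5)/25) evaluated at B_t = 12*exp(6*B_t/5)/25
  diffusion = (4*exp(6*x/5)/5) evaluated at B_t = 4*exp(6*B_t/5)/5
Therefore d(2*exp(6*B_t/5)/3) = (12*exp(6*B_t/5)/25) dt + (4*exp(6*B_t/5)/5) dB_t.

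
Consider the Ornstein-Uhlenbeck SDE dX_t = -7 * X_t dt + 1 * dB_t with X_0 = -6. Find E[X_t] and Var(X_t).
E[X_t] = -6*exp(-7*t); Var(X_t) = 1/14 - exp(-14*t)/14

The OU SDE dX = -theta X dt + sigma dB admits the integrating factor exp(theta t): d(exp(theta t) X_t) = sigma exp(theta t) dB_t. Integrating from 0 to t:
  X_t = x_0 * exp(-theta t) + sigma * int_0^t exp(-theta (t-s)) dB_s.
The Itô integral has mean 0 and (by the Itô isometry) variance sigma^2 * int_0^t exp(-2 theta (t - s)) ds = sigma^2 * (1 - exp(-2 theta t)) / (2 theta).
With theta = 7, sigma = 1, x_0 = -6:
  E[X_t] = -6 * exp(-7 t) = -6*exp(-7*t)
  Var(X_t) = (1)^2 * (1 - exp(-2*7 t)) / (2 * 7) = 1/14 - exp(-14*t)/14.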